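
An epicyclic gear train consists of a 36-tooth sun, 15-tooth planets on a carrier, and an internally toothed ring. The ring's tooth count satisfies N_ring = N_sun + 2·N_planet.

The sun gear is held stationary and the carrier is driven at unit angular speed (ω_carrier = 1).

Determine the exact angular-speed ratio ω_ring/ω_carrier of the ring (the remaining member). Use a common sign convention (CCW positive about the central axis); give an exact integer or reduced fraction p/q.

N_ring = 36 + 2·15 = 66
36(ω_s−ω_c) = −66(ω_r−ω_c),  ω_s=0, ω_c=1
ω_r = 1 − (36/66)(0−1) = 17/11
ω_r/ω_c = 17/11

17/11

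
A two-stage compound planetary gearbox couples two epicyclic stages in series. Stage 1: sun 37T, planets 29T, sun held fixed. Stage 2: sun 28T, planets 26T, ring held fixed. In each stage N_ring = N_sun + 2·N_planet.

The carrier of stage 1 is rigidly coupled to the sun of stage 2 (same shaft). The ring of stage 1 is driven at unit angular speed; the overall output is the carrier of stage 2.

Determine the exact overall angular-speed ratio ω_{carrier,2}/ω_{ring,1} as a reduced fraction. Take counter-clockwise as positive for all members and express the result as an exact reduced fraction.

665/3564

Stage 1: N_ring = 37 + 2·29 = 95
Stage 1: 37(ω_s−ω_c) = −95(ω_r−ω_c),  ω_s=0, ω_r=1
Stage 1: 37(0−ω_c) = −95(1−ω_c)  ⇒  132ω_c = 95  ⇒  ω_c = 95/132
  ⇒ ω_c¹/ω_r¹ = 95/132
Stage 2: N_ring = 28 + 2·26 = 80
Stage 2: 28(ω_s−ω_c) = −80(ω_r−ω_c),  ω_r=0, ω_s=1
Stage 2: 28(1−ω_c) = −80(0−ω_c)  ⇒  108ω_c = 28  ⇒  ω_c = 7/27
  ⇒ ω_c²/ω_s² = 7/27
Coupling ω_s² = ω_c¹ ⇒ overall = 95/132 × 7/27 = 665/3564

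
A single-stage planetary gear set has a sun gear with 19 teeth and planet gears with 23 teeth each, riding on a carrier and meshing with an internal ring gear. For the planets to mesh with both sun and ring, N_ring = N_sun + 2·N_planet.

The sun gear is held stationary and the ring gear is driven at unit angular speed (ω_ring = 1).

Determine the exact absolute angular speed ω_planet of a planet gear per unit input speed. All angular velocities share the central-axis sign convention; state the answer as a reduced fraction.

65/46

N_ring = 19 + 2·23 = 65
19(ω_s−ω_c) = −65(ω_r−ω_c),  ω_s=0, ω_r=1
19(0−ω_c) = −65(1−ω_c)  ⇒  84ω_c = 65  ⇒  ω_c = 65/84
sun–planet: 19·(0−65/84) = −23·(ω_p−ω_c)  ⇒  ω_p−ω_c = −(19/23)·(-65/84) = 1235/1932
ω_p = 65/84 + 1235/1932 = 65/46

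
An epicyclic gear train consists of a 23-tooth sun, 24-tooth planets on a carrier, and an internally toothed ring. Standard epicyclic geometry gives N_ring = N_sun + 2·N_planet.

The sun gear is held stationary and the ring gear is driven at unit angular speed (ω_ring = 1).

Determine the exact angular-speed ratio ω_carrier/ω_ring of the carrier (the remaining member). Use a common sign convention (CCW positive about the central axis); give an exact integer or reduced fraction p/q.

N_ring = 23 + 2·24 = 71
23(ω_s−ω_c) = −71(ω_r−ω_c),  ω_s=0, ω_r=1
23(0−ω_c) = −71(1−ω_c)  ⇒  94ω_c = 71  ⇒  ω_c = 71/94
ω_c/ω_r = 71/94

71/94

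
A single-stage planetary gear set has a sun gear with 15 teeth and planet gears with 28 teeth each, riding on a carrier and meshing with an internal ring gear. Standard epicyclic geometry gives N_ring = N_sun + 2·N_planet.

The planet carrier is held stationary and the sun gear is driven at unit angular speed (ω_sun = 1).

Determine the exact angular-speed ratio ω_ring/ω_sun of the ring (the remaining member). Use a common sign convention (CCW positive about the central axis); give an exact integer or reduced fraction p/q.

N_ring = 15 + 2·28 = 71
15(ω_s−ω_c) = −71(ω_r−ω_c),  ω_c=0, ω_s=1
ω_r = 0 − (15/71)(1−0) = -15/71
ω_r/ω_s = -15/71

-15/71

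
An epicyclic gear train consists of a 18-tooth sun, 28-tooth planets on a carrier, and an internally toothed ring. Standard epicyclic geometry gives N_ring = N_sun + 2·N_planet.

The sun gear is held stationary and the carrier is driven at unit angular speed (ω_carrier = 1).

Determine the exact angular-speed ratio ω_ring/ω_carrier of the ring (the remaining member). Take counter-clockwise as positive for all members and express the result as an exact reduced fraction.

N_ring = 18 + 2·28 = 74
18(ω_s−ω_c) = −74(ω_r−ω_c),  ω_s=0, ω_c=1
ω_r = 1 − (18/74)(0−1) = 46/37
ω_r/ω_c = 46/37

46/37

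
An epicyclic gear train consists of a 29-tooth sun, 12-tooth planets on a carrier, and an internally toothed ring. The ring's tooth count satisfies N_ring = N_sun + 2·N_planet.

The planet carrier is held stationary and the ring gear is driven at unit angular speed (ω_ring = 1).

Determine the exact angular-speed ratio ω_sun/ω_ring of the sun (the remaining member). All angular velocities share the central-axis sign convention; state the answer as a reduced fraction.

-53/29

N_ring = 29 + 2·12 = 53
29(ω_s−ω_c) = −53(ω_r−ω_c),  ω_c=0, ω_r=1
ω_s = 0 − (53/29)(1−0) = -53/29
ω_s/ω_r = -53/29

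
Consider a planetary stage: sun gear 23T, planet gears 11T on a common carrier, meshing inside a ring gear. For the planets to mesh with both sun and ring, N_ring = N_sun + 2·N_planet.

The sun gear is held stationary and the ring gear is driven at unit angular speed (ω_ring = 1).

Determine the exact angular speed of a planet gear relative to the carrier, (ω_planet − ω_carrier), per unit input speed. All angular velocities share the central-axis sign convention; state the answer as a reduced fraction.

1035/748

N_ring = 23 + 2·11 = 45
23(ω_s−ω_c) = −45(ω_r−ω_c),  ω_s=0, ω_r=1
23(0−ω_c) = −45(1−ω_c)  ⇒  68ω_c = 45  ⇒  ω_c = 45/68
sun–planet: 23·(0−45/68) = −11·(ω_p−ω_c)  ⇒  ω_p−ω_c = −(23/11)·(-45/68) = 1035/748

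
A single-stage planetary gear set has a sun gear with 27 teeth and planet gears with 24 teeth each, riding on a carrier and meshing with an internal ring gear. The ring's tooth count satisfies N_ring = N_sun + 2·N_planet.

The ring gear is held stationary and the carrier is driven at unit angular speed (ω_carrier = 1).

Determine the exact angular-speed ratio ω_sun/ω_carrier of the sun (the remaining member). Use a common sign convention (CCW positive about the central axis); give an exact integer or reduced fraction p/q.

34/9

N_ring = 27 + 2·24 = 75
27(ω_s−ω_c) = −75(ω_r−ω_c),  ω_r=0, ω_c=1
ω_s = 1 − (75/27)(0−1) = 34/9
ω_s/ω_c = 34/9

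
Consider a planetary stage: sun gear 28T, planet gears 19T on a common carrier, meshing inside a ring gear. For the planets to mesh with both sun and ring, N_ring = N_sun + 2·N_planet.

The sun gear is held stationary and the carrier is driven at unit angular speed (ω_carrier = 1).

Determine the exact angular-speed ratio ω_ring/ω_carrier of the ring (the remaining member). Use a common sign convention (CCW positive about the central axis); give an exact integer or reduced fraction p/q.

47/33

N_ring = 28 + 2·19 = 66
28(ω_s−ω_c) = −66(ω_r−ω_c),  ω_s=0, ω_c=1
ω_r = 1 − (28/66)(0−1) = 47/33
ω_r/ω_c = 47/33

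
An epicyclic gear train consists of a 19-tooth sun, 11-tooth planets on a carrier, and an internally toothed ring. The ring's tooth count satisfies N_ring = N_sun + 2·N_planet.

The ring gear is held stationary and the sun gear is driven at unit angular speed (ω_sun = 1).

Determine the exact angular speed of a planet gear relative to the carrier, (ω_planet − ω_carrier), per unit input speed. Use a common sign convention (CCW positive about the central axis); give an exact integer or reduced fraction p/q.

-779/660

N_ring = 19 + 2·11 = 41
19(ω_s−ω_c) = −41(ω_r−ω_c),  ω_r=0, ω_s=1
19(1−ω_c) = −41(0−ω_c)  ⇒  60ω_c = 19  ⇒  ω_c = 19/60
sun–planet: 19·(1−19/60) = −11·(ω_p−ω_c)  ⇒  ω_p−ω_c = −(19/11)·(41/60) = -779/660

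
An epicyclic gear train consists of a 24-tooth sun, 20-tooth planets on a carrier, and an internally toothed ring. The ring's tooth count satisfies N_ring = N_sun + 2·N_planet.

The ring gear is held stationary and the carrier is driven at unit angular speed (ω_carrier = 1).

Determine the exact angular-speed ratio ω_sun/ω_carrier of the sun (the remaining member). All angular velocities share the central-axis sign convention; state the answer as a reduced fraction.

11/3

N_ring = 24 + 2·20 = 64
24(ω_s−ω_c) = −64(ω_r−ω_c),  ω_r=0, ω_c=1
ω_s = 1 − (64/24)(0−1) = 11/3
ω_s/ω_c = 11/3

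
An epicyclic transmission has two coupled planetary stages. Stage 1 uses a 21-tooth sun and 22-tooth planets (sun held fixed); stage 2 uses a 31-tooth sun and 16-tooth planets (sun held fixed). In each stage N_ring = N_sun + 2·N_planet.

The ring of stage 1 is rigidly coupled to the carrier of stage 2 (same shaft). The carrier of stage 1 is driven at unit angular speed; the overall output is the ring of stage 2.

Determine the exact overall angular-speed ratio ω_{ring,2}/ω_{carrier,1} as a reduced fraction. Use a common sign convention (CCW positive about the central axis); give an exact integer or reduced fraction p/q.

8084/4095

Stage 1: N_ring = 21 + 2·22 = 65
Stage 1: 21(ω_s−ω_c) = −65(ω_r−ω_c),  ω_s=0, ω_c=1
Stage 1: ω_r = 1 − (21/65)(0−1) = 86/65
  ⇒ ω_r¹/ω_c¹ = 86/65
Stage 2: N_ring = 31 + 2·16 = 63
Stage 2: 31(ω_s−ω_c) = −63(ω_r−ω_c),  ω_s=0, ω_c=1
Stage 2: ω_r = 1 − (31/63)(0−1) = 94/63
  ⇒ ω_r²/ω_c² = 94/63
Coupling ω_c² = ω_r¹ ⇒ overall = 86/65 × 94/63 = 8084/4095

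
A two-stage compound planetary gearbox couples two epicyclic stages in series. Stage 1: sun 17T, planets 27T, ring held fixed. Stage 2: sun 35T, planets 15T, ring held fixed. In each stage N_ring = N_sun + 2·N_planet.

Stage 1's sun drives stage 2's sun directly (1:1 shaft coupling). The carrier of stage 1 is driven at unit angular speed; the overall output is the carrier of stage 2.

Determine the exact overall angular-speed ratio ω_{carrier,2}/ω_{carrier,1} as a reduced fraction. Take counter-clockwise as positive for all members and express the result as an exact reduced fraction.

Stage 1: N_ring = 17 + 2·27 = 71
Stage 1: 17(ω_s−ω_c) = −71(ω_r−ω_c),  ω_r=0, ω_c=1
Stage 1: ω_s = 1 − (71/17)(0−1) = 88/17
  ⇒ ω_s¹/ω_c¹ = 88/17
Stage 2: N_ring = 35 + 2·15 = 65
Stage 2: 35(ω_s−ω_c) = −65(ω_r−ω_c),  ω_r=0, ω_s=1
Stage 2: 35(1−ω_c) = −65(0−ω_c)  ⇒  100ω_c = 35  ⇒  ω_c = 7/20
  ⇒ ω_c²/ω_s² = 7/20
Coupling ω_s² = ω_s¹ ⇒ overall = 88/17 × 7/20 = 154/85

154/85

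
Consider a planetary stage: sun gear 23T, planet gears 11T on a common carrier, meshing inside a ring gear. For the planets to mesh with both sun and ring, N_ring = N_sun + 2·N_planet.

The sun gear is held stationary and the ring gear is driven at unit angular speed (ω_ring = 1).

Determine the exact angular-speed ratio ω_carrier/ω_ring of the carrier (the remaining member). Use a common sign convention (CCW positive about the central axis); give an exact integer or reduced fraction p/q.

N_ring = 23 + 2·11 = 45
23(ω_s−ω_c) = −45(ω_r−ω_c),  ω_s=0, ω_r=1
23(0−ω_c) = −45(1−ω_c)  ⇒  68ω_c = 45  ⇒  ω_c = 45/68
ω_c/ω_r = 45/68

45/68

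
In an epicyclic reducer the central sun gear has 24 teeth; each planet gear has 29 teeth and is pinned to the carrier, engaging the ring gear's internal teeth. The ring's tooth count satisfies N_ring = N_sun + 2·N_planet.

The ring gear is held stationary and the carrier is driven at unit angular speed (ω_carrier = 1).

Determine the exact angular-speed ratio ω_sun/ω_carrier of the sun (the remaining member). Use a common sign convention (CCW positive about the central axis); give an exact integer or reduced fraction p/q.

N_ring = 24 + 2·29 = 82
24(ω_s−ω_c) = −82(ω_r−ω_c),  ω_r=0, ω_c=1
ω_s = 1 − (82/24)(0−1) = 53/12
ω_s/ω_c = 53/12

53/12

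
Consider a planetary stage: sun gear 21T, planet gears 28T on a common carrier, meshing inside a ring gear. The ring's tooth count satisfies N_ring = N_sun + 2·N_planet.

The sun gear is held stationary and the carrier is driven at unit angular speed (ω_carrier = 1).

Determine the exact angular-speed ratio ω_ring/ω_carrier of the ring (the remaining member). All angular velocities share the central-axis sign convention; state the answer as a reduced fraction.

14/11

N_ring = 21 + 2·28 = 77
21(ω_s−ω_c) = −77(ω_r−ω_c),  ω_s=0, ω_c=1
ω_r = 1 − (21/77)(0−1) = 14/11
ω_r/ω_c = 14/11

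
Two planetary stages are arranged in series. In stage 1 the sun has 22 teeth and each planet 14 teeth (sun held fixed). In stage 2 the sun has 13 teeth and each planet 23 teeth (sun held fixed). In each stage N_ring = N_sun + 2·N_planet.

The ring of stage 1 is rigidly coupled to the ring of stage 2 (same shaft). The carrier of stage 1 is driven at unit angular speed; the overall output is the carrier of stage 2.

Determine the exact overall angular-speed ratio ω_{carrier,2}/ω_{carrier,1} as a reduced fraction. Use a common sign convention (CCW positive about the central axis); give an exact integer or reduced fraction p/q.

59/50

Stage 1: N_ring = 22 + 2·14 = 50
Stage 1: 22(ω_s−ω_c) = −50(ω_r−ω_c),  ω_s=0, ω_c=1
Stage 1: ω_r = 1 − (22/50)(0−1) = 36/25
  ⇒ ω_r¹/ω_c¹ = 36/25
Stage 2: N_ring = 13 + 2·23 = 59
Stage 2: 13(ω_s−ω_c) = −59(ω_r−ω_c),  ω_s=0, ω_r=1
Stage 2: 13(0−ω_c) = −59(1−ω_c)  ⇒  72ω_c = 59  ⇒  ω_c = 59/72
  ⇒ ω_c²/ω_r² = 59/72
Coupling ω_r² = ω_r¹ ⇒ overall = 36/25 × 59/72 = 59/50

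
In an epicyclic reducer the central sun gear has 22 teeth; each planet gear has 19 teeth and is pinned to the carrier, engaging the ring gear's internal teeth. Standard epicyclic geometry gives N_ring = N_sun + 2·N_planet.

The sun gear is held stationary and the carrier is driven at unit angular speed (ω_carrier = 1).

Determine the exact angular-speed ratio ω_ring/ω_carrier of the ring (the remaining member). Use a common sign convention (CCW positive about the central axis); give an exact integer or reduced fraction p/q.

41/30

N_ring = 22 + 2·19 = 60
22(ω_s−ω_c) = −60(ω_r−ω_c),  ω_s=0, ω_c=1
ω_r = 1 − (22/60)(0−1) = 41/30
ω_r/ω_c = 41/30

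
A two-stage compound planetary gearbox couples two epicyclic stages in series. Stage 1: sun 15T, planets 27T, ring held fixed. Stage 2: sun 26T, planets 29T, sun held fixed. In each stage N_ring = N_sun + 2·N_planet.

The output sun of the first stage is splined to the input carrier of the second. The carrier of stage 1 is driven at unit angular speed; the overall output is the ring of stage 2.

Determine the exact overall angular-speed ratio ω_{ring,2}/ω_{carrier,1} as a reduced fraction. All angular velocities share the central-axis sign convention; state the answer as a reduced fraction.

Stage 1: N_ring = 15 + 2·27 = 69
Stage 1: 15(ω_s−ω_c) = −69(ω_r−ω_c),  ω_r=0, ω_c=1
Stage 1: ω_s = 1 − (69/15)(0−1) = 28/5
  ⇒ ω_s¹/ω_c¹ = 28/5
Stage 2: N_ring = 26 + 2·29 = 84
Stage 2: 26(ω_s−ω_c) = −84(ω_r−ω_c),  ω_s=0, ω_c=1
Stage 2: ω_r = 1 − (26/84)(0−1) = 55/42
  ⇒ ω_r²/ω_c² = 55/42
Coupling ω_c² = ω_s¹ ⇒ overall = 28/5 × 55/42 = 22/3

22/3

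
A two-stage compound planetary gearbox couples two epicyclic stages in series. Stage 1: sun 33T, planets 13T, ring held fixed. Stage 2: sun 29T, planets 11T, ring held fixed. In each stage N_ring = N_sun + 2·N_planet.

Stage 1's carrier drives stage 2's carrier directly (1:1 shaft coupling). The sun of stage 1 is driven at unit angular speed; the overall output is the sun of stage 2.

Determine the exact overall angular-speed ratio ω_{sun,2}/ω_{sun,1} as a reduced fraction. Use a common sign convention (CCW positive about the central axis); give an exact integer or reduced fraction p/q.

Stage 1: N_ring = 33 + 2·13 = 59
Stage 1: 33(ω_s−ω_c) = −59(ω_r−ω_c),  ω_r=0, ω_s=1
Stage 1: 33(1−ω_c) = −59(0−ω_c)  ⇒  92ω_c = 33  ⇒  ω_c = 33/92
  ⇒ ω_c¹/ω_s¹ = 33/92
Stage 2: N_ring = 29 + 2·11 = 51
Stage 2: 29(ω_s−ω_c) = −51(ω_r−ω_c),  ω_r=0, ω_c=1
Stage 2: ω_s = 1 − (51/29)(0−1) = 80/29
  ⇒ ω_s²/ω_c² = 80/29
Coupling ω_c² = ω_c¹ ⇒ overall = 33/92 × 80/29 = 660/667

660/667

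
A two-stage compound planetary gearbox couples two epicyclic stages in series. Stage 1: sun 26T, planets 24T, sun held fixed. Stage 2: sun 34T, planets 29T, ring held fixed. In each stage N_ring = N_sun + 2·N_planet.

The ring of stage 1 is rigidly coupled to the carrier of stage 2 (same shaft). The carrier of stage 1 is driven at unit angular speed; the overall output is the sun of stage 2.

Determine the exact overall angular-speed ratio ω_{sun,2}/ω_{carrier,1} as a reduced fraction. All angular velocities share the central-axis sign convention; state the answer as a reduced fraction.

Stage 1: N_ring = 26 + 2·24 = 74
Stage 1: 26(ω_s−ω_c) = −74(ω_r−ω_c),  ω_s=0, ω_c=1
Stage 1: ω_r = 1 − (26/74)(0−1) = 50/37
  ⇒ ω_r¹/ω_c¹ = 50/37
Stage 2: N_ring = 34 + 2·29 = 92
Stage 2: 34(ω_s−ω_c) = −92(ω_r−ω_c),  ω_r=0, ω_c=1
Stage 2: ω_s = 1 − (92/34)(0−1) = 63/17
  ⇒ ω_s²/ω_c² = 63/17
Coupling ω_c² = ω_r¹ ⇒ overall = 50/37 × 63/17 = 3150/629

3150/629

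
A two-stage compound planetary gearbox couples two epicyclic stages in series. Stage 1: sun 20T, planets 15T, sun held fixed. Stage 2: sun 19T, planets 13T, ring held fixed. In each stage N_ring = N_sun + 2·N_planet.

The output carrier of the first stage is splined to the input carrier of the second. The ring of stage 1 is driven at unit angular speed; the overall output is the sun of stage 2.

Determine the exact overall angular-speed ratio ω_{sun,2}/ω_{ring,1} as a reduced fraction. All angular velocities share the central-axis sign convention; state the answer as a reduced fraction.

Stage 1: N_ring = 20 + 2·15 = 50
Stage 1: 20(ω_s−ω_c) = −50(ω_r−ω_c),  ω_s=0, ω_r=1
Stage 1: 20(0−ω_c) = −50(1−ω_c)  ⇒  70ω_c = 50  ⇒  ω_c = 5/7
  ⇒ ω_c¹/ω_r¹ = 5/7
Stage 2: N_ring = 19 + 2·13 = 45
Stage 2: 19(ω_s−ω_c) = −45(ω_r−ω_c),  ω_r=0, ω_c=1
Stage 2: ω_s = 1 − (45/19)(0−1) = 64/19
  ⇒ ω_s²/ω_c² = 64/19
Coupling ω_c² = ω_c¹ ⇒ overall = 5/7 × 64/19 = 320/133

320/133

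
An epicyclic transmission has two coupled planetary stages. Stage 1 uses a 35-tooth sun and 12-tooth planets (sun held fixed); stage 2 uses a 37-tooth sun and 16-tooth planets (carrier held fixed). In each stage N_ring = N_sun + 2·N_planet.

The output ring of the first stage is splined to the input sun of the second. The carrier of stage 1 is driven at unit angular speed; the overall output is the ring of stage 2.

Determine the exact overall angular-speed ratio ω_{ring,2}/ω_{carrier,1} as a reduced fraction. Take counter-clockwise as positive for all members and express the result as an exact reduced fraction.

Stage 1: N_ring = 35 + 2·12 = 59
Stage 1: 35(ω_s−ω_c) = −59(ω_r−ω_c),  ω_s=0, ω_c=1
Stage 1: ω_r = 1 − (35/59)(0−1) = 94/59
  ⇒ ω_r¹/ω_c¹ = 94/59
Stage 2: N_ring = 37 + 2·16 = 69
Stage 2: 37(ω_s−ω_c) = −69(ω_r−ω_c),  ω_c=0, ω_s=1
Stage 2: ω_r = 0 − (37/69)(1−0) = -37/69
  ⇒ ω_r²/ω_s² = -37/69
Coupling ω_s² = ω_r¹ ⇒ overall = 94/59 × -37/69 = -3478/4071

-3478/4071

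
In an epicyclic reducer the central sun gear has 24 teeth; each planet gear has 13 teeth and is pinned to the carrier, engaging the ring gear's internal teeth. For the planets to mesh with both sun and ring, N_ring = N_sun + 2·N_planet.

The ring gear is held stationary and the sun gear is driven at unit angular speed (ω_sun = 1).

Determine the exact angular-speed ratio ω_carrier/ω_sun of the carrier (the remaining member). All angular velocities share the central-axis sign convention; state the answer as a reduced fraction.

12/37

N_ring = 24 + 2·13 = 50
24(ω_s−ω_c) = −50(ω_r−ω_c),  ω_r=0, ω_s=1
24(1−ω_c) = −50(0−ω_c)  ⇒  74ω_c = 24  ⇒  ω_c = 12/37
ω_c/ω_s = 12/37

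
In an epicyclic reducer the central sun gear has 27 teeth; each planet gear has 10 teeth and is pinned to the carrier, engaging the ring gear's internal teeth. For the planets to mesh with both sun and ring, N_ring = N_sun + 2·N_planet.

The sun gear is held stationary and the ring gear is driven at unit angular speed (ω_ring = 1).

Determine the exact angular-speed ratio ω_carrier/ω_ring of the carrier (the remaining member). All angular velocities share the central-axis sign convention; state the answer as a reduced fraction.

47/74

N_ring = 27 + 2·10 = 47
27(ω_s−ω_c) = −47(ω_r−ω_c),  ω_s=0, ω_r=1
27(0−ω_c) = −47(1−ω_c)  ⇒  74ω_c = 47  ⇒  ω_c = 47/74
ω_c/ω_r = 47/74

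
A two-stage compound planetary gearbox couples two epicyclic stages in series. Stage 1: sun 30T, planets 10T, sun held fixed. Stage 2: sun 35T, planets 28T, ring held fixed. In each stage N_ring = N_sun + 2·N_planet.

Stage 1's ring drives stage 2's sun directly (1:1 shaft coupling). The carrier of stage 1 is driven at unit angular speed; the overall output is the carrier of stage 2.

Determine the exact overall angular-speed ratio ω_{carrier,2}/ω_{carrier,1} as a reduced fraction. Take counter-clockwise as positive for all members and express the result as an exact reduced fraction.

Stage 1: N_ring = 30 + 2·10 = 50
Stage 1: 30(ω_s−ω_c) = −50(ω_r−ω_c),  ω_s=0, ω_c=1
Stage 1: ω_r = 1 − (30/50)(0−1) = 8/5
  ⇒ ω_r¹/ω_c¹ = 8/5
Stage 2: N_ring = 35 + 2·28 = 91
Stage 2: 35(ω_s−ω_c) = −91(ω_r−ω_c),  ω_r=0, ω_s=1
Stage 2: 35(1−ω_c) = −91(0−ω_c)  ⇒  126ω_c = 35  ⇒  ω_c = 5/18
  ⇒ ω_c²/ω_s² = 5/18
Coupling ω_s² = ω_r¹ ⇒ overall = 8/5 × 5/18 = 4/9

4/9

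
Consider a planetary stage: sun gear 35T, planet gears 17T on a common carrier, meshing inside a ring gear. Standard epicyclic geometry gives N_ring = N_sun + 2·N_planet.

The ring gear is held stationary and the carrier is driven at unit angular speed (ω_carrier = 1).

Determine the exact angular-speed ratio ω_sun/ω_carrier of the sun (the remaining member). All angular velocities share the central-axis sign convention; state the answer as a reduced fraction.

N_ring = 35 + 2·17 = 69
35(ω_s−ω_c) = −69(ω_r−ω_c),  ω_r=0, ω_c=1
ω_s = 1 − (69/35)(0−1) = 104/35
ω_s/ω_c = 104/35

104/35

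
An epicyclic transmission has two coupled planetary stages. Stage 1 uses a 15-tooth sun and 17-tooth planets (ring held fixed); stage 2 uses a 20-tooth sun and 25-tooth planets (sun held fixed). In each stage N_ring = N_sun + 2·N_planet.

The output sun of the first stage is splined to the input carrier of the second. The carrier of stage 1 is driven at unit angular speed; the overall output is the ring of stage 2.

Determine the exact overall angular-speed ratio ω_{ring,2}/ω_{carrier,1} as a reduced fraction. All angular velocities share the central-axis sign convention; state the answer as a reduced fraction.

Stage 1: N_ring = 15 + 2·17 = 49
Stage 1: 15(ω_s−ω_c) = −49(ω_r−ω_c),  ω_r=0, ω_c=1
Stage 1: ω_s = 1 − (49/15)(0−1) = 64/15
  ⇒ ω_s¹/ω_c¹ = 64/15
Stage 2: N_ring = 20 + 2·25 = 70
Stage 2: 20(ω_s−ω_c) = −70(ω_r−ω_c),  ω_s=0, ω_c=1
Stage 2: ω_r = 1 − (20/70)(0−1) = 9/7
  ⇒ ω_r²/ω_c² = 9/7
Coupling ω_c² = ω_s¹ ⇒ overall = 64/15 × 9/7 = 192/35

192/35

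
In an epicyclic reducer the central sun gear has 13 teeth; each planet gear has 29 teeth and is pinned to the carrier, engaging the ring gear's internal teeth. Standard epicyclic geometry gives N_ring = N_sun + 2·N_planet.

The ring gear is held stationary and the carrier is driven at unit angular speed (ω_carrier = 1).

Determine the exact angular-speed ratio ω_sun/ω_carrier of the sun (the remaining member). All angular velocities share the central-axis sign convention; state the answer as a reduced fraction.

84/13

N_ring = 13 + 2·29 = 71
13(ω_s−ω_c) = −71(ω_r−ω_c),  ω_r=0, ω_c=1
ω_s = 1 − (71/13)(0−1) = 84/13
ω_s/ω_c = 84/13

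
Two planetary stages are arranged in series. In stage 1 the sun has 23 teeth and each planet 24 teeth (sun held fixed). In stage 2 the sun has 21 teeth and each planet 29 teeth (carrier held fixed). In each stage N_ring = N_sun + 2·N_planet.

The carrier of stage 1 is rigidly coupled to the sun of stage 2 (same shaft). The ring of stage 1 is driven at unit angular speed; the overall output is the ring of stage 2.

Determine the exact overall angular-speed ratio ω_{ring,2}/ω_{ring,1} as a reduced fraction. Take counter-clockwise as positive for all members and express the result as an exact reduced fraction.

Stage 1: N_ring = 23 + 2·24 = 71
Stage 1: 23(ω_s−ω_c) = −71(ω_r−ω_c),  ω_s=0, ω_r=1
Stage 1: 23(0−ω_c) = −71(1−ω_c)  ⇒  94ω_c = 71  ⇒  ω_c = 71/94
  ⇒ ω_c¹/ω_r¹ = 71/94
Stage 2: N_ring = 21 + 2·29 = 79
Stage 2: 21(ω_s−ω_c) = −79(ω_r−ω_c),  ω_c=0, ω_s=1
Stage 2: ω_r = 0 − (21/79)(1−0) = -21/79
  ⇒ ω_r²/ω_s² = -21/79
Coupling ω_s² = ω_c¹ ⇒ overall = 71/94 × -21/79 = -1491/7426

-1491/7426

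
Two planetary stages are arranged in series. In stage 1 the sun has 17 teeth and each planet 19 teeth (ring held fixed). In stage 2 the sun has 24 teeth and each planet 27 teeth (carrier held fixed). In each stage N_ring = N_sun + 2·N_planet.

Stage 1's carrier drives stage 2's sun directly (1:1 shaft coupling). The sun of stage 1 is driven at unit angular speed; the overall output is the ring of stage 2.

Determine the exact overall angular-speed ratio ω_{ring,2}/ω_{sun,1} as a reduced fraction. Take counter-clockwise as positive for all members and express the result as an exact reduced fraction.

Stage 1: N_ring = 17 + 2·19 = 55
Stage 1: 17(ω_s−ω_c) = −55(ω_r−ω_c),  ω_r=0, ω_s=1
Stage 1: 17(1−ω_c) = −55(0−ω_c)  ⇒  72ω_c = 17  ⇒  ω_c = 17/72
  ⇒ ω_c¹/ω_s¹ = 17/72
Stage 2: N_ring = 24 + 2·27 = 78
Stage 2: 24(ω_s−ω_c) = −78(ω_r−ω_c),  ω_c=0, ω_s=1
Stage 2: ω_r = 0 − (24/78)(1−0) = -4/13
  ⇒ ω_r²/ω_s² = -4/13
Coupling ω_s² = ω_c¹ ⇒ overall = 17/72 × -4/13 = -17/234

-17/234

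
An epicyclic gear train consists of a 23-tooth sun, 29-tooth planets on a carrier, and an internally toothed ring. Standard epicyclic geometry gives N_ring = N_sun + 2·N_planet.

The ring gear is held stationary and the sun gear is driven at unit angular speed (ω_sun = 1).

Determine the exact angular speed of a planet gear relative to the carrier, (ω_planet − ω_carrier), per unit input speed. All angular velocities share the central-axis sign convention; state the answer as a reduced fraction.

-1863/3016

N_ring = 23 + 2·29 = 81
23(ω_s−ω_c) = −81(ω_r−ω_c),  ω_r=0, ω_s=1
23(1−ω_c) = −81(0−ω_c)  ⇒  104ω_c = 23  ⇒  ω_c = 23/104
sun–planet: 23·(1−23/104) = −29·(ω_p−ω_c)  ⇒  ω_p−ω_c = −(23/29)·(81/104) = -1863/3016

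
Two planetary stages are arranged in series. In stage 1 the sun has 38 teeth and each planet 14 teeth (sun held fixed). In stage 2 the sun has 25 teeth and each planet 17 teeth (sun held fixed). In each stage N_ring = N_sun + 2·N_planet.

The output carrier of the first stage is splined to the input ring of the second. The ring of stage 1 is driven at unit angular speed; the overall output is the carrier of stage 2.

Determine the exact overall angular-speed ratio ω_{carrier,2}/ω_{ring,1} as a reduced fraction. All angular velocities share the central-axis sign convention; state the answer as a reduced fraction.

649/1456

Stage 1: N_ring = 38 + 2·14 = 66
Stage 1: 38(ω_s−ω_c) = −66(ω_r−ω_c),  ω_s=0, ω_r=1
Stage 1: 38(0−ω_c) = −66(1−ω_c)  ⇒  104ω_c = 66  ⇒  ω_c = 33/52
  ⇒ ω_c¹/ω_r¹ = 33/52
Stage 2: N_ring = 25 + 2·17 = 59
Stage 2: 25(ω_s−ω_c) = −59(ω_r−ω_c),  ω_s=0, ω_r=1
Stage 2: 25(0−ω_c) = −59(1−ω_c)  ⇒  84ω_c = 59  ⇒  ω_c = 59/84
  ⇒ ω_c²/ω_r² = 59/84
Coupling ω_r² = ω_c¹ ⇒ overall = 33/52 × 59/84 = 649/1456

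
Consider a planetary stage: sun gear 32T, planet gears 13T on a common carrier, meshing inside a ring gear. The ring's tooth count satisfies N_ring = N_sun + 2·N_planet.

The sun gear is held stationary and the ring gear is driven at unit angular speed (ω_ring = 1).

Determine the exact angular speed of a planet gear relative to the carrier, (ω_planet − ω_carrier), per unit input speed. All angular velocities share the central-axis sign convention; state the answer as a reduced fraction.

928/585

N_ring = 32 + 2·13 = 58
32(ω_s−ω_c) = −58(ω_r−ω_c),  ω_s=0, ω_r=1
32(0−ω_c) = −58(1−ω_c)  ⇒  90ω_c = 58  ⇒  ω_c = 29/45
sun–planet: 32·(0−29/45) = −13·(ω_p−ω_c)  ⇒  ω_p−ω_c = −(32/13)·(-29/45) = 928/585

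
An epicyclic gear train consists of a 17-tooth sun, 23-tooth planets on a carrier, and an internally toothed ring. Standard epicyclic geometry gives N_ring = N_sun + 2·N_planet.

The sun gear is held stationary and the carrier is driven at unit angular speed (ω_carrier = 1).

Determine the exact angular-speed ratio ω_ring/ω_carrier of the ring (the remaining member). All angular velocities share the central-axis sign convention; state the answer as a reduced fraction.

N_ring = 17 + 2·23 = 63
17(ω_s−ω_c) = −63(ω_r−ω_c),  ω_s=0, ω_c=1
ω_r = 1 − (17/63)(0−1) = 80/63
ω_r/ω_c = 80/63

80/63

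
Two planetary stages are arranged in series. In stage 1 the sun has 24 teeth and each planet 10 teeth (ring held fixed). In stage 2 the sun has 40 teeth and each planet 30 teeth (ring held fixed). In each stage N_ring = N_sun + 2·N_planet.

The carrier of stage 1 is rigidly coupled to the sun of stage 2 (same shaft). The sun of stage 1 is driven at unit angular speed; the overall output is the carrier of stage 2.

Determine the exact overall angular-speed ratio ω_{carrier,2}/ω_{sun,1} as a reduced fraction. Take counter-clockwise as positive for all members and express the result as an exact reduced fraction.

12/119

Stage 1: N_ring = 24 + 2·10 = 44
Stage 1: 24(ω_s−ω_c) = −44(ω_r−ω_c),  ω_r=0, ω_s=1
Stage 1: 24(1−ω_c) = −44(0−ω_c)  ⇒  68ω_c = 24  ⇒  ω_c = 6/17
  ⇒ ω_c¹/ω_s¹ = 6/17
Stage 2: N_ring = 40 + 2·30 = 100
Stage 2: 40(ω_s−ω_c) = −100(ω_r−ω_c),  ω_r=0, ω_s=1
Stage 2: 40(1−ω_c) = −100(0−ω_c)  ⇒  140ω_c = 40  ⇒  ω_c = 2/7
  ⇒ ω_c²/ω_s² = 2/7
Coupling ω_s² = ω_c¹ ⇒ overall = 6/17 × 2/7 = 12/119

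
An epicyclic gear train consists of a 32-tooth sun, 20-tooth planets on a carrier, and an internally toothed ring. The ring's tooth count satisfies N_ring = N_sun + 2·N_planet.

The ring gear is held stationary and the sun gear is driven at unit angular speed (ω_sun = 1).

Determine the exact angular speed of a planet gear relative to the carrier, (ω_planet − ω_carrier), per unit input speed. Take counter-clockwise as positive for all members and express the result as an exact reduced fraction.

N_ring = 32 + 2·20 = 72
32(ω_s−ω_c) = −72(ω_r−ω_c),  ω_r=0, ω_s=1
32(1−ω_c) = −72(0−ω_c)  ⇒  104ω_c = 32  ⇒  ω_c = 4/13
sun–planet: 32·(1−4/13) = −20·(ω_p−ω_c)  ⇒  ω_p−ω_c = −(32/20)·(9/13) = -72/65

-72/65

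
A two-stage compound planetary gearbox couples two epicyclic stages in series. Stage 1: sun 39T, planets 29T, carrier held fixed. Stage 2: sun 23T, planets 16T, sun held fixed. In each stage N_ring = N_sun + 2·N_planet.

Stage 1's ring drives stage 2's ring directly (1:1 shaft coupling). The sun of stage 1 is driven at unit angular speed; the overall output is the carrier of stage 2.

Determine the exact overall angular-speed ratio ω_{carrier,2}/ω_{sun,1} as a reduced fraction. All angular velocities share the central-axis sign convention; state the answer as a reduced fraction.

Stage 1: N_ring = 39 + 2·29 = 97
Stage 1: 39(ω_s−ω_c) = −97(ω_r−ω_c),  ω_c=0, ω_s=1
Stage 1: ω_r = 0 − (39/97)(1−0) = -39/97
  ⇒ ω_r¹/ω_s¹ = -39/97
Stage 2: N_ring = 23 + 2·16 = 55
Stage 2: 23(ω_s−ω_c) = −55(ω_r−ω_c),  ω_s=0, ω_r=1
Stage 2: 23(0−ω_c) = −55(1−ω_c)  ⇒  78ω_c = 55  ⇒  ω_c = 55/78
  ⇒ ω_c²/ω_r² = 55/78
Coupling ω_r² = ω_r¹ ⇒ overall = -39/97 × 55/78 = -55/194

-55/194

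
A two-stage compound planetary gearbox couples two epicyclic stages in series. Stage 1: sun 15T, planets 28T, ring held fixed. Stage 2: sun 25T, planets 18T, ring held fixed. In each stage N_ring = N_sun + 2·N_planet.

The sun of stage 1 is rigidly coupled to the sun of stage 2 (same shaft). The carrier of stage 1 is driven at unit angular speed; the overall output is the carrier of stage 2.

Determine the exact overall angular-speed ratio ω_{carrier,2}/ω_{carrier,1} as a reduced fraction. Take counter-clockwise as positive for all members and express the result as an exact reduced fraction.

Stage 1: N_ring = 15 + 2·28 = 71
Stage 1: 15(ω_s−ω_c) = −71(ω_r−ω_c),  ω_r=0, ω_c=1
Stage 1: ω_s = 1 − (71/15)(0−1) = 86/15
  ⇒ ω_s¹/ω_c¹ = 86/15
Stage 2: N_ring = 25 + 2·18 = 61
Stage 2: 25(ω_s−ω_c) = −61(ω_r−ω_c),  ω_r=0, ω_s=1
Stage 2: 25(1−ω_c) = −61(0−ω_c)  ⇒  86ω_c = 25  ⇒  ω_c = 25/86
  ⇒ ω_c²/ω_s² = 25/86
Coupling ω_s² = ω_s¹ ⇒ overall = 86/15 × 25/86 = 5/3

5/3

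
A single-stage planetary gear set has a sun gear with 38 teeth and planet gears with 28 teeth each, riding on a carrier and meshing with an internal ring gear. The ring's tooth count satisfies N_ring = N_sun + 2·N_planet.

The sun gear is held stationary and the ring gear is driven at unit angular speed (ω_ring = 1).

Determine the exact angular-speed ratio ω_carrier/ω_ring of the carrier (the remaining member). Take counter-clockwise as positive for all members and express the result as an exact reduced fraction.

N_ring = 38 + 2·28 = 94
38(ω_s−ω_c) = −94(ω_r−ω_c),  ω_s=0, ω_r=1
38(0−ω_c) = −94(1−ω_c)  ⇒  132ω_c = 94  ⇒  ω_c = 47/66
ω_c/ω_r = 47/66

47/66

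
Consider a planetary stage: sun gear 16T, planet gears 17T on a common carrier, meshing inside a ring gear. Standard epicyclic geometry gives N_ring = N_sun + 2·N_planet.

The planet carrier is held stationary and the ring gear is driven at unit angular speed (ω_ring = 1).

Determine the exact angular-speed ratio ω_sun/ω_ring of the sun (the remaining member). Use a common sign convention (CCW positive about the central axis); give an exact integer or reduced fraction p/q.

N_ring = 16 + 2·17 = 50
16(ω_s−ω_c) = −50(ω_r−ω_c),  ω_c=0, ω_r=1
ω_s = 0 − (50/16)(1−0) = -25/8
ω_s/ω_r = -25/8

-25/8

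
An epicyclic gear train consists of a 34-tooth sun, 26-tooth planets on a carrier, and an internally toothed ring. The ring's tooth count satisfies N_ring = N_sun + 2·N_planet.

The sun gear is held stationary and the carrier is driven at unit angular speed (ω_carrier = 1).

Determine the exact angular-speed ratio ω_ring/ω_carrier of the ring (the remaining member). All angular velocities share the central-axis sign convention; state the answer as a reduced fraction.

N_ring = 34 + 2·26 = 86
34(ω_s−ω_c) = −86(ω_r−ω_c),  ω_s=0, ω_c=1
ω_r = 1 − (34/86)(0−1) = 60/43
ω_r/ω_c = 60/43

60/43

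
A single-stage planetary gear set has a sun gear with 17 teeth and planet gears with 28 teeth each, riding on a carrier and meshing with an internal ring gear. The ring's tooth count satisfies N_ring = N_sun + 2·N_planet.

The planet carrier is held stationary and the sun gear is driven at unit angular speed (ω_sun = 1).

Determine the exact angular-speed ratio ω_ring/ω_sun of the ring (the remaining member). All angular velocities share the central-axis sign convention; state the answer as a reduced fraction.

N_ring = 17 + 2·28 = 73
17(ω_s−ω_c) = −73(ω_r−ω_c),  ω_c=0, ω_s=1
ω_r = 0 − (17/73)(1−0) = -17/73
ω_r/ω_s = -17/73

-17/73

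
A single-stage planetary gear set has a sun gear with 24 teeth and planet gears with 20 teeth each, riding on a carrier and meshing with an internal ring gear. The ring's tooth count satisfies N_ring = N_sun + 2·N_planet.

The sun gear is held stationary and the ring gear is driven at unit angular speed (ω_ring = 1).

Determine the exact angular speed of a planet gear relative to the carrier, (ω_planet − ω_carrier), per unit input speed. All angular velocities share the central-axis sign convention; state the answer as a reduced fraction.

N_ring = 24 + 2·20 = 64
24(ω_s−ω_c) = −64(ω_r−ω_c),  ω_s=0, ω_r=1
24(0−ω_c) = −64(1−ω_c)  ⇒  88ω_c = 64  ⇒  ω_c = 8/11
sun–planet: 24·(0−8/11) = −20·(ω_p−ω_c)  ⇒  ω_p−ω_c = −(24/20)·(-8/11) = 48/55

48/55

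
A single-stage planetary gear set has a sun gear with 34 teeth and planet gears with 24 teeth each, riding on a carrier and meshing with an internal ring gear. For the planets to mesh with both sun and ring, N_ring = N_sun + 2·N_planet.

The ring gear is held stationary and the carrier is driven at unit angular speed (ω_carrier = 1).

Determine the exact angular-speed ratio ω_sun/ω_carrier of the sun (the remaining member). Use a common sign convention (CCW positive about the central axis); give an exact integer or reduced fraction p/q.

N_ring = 34 + 2·24 = 82
34(ω_s−ω_c) = −82(ω_r−ω_c),  ω_r=0, ω_c=1
ω_s = 1 − (82/34)(0−1) = 58/17
ω_s/ω_c = 58/17

58/17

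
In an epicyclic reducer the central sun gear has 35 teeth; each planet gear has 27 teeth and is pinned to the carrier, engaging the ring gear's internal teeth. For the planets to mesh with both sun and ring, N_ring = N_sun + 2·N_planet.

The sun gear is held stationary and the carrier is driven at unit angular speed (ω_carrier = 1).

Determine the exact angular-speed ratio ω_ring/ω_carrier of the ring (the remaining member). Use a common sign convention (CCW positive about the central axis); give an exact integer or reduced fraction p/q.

124/89

N_ring = 35 + 2·27 = 89
35(ω_s−ω_c) = −89(ω_r−ω_c),  ω_s=0, ω_c=1
ω_r = 1 − (35/89)(0−1) = 124/89
ω_r/ω_c = 124/89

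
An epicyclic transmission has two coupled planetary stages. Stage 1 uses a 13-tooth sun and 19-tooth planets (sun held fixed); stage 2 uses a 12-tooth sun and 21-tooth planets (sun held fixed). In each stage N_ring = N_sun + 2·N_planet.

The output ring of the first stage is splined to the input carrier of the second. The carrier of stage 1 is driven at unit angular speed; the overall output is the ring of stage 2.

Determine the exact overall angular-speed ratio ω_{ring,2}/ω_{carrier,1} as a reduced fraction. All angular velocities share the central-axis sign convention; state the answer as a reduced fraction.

704/459

Stage 1: N_ring = 13 + 2·19 = 51
Stage 1: 13(ω_s−ω_c) = −51(ω_r−ω_c),  ω_s=0, ω_c=1
Stage 1: ω_r = 1 − (13/51)(0−1) = 64/51
  ⇒ ω_r¹/ω_c¹ = 64/51
Stage 2: N_ring = 12 + 2·21 = 54
Stage 2: 12(ω_s−ω_c) = −54(ω_r−ω_c),  ω_s=0, ω_c=1
Stage 2: ω_r = 1 − (12/54)(0−1) = 11/9
  ⇒ ω_r²/ω_c² = 11/9
Coupling ω_c² = ω_r¹ ⇒ overall = 64/51 × 11/9 = 704/459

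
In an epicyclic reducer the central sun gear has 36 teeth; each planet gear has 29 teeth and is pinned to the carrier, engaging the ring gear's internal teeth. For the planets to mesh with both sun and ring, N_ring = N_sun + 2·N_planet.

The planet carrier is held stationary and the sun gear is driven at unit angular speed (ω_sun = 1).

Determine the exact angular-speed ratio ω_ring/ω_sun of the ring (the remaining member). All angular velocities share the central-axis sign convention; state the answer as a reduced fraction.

-18/47

N_ring = 36 + 2·29 = 94
36(ω_s−ω_c) = −94(ω_r−ω_c),  ω_c=0, ω_s=1
ω_r = 0 − (36/94)(1−0) = -18/47
ω_r/ω_s = -18/47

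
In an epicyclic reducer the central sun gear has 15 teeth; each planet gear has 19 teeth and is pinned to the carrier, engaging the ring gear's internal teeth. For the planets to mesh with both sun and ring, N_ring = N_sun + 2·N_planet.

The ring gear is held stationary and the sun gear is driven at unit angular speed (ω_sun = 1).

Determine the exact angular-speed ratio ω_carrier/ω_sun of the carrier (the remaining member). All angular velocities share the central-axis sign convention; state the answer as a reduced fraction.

N_ring = 15 + 2·19 = 53
15(ω_s−ω_c) = −53(ω_r−ω_c),  ω_r=0, ω_s=1
15(1−ω_c) = −53(0−ω_c)  ⇒  68ω_c = 15  ⇒  ω_c = 15/68
ω_c/ω_s = 15/68

15/68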